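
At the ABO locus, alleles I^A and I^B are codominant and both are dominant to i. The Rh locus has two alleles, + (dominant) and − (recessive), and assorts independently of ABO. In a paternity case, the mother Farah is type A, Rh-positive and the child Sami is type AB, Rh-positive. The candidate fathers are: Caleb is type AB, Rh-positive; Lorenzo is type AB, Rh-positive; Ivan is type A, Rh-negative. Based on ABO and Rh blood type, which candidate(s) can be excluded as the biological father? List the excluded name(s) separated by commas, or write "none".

A candidate is excluded only if no genotype consistent with his phenotype could produce a type AB, Rh-positive child with a type A, Rh-positive mother.
Ivan (type A, Rh-): no genotype consistent with that phenotype can produce a type-AB Rh+ child with a type-A mother.

Ivan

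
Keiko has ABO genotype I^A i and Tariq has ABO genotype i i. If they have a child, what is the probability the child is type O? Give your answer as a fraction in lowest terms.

ABO cross I^A i × i i → offspring phenotypes: 1/2 O, 1/2 A.
So P(type O) = 1/2.

1/2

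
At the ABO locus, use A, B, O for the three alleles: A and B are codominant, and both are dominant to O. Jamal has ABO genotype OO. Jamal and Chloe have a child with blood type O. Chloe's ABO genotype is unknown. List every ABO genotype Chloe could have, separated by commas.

AO, BO, OO

For each candidate genotype of Chloe, check whether crossing it with OO can produce every observed child phenotype.
  AA → possible child types {A} ✗
  AB → possible child types {A, B} ✗
  AO → possible child types {O, A} ✓
  BB → possible child types {B} ✗
  BO → possible child types {O, B} ✓
  OO → possible child types {O} ✓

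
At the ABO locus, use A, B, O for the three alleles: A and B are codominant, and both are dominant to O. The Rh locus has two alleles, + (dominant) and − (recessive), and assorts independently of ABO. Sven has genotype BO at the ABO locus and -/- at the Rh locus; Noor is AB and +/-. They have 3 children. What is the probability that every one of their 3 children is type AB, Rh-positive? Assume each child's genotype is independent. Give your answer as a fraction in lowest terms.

ABO cross BO × AB → 1/4 A, 1/2 B, 1/4 AB.
Rh cross -/- × +/- → 1/2 Rh+, 1/2 Rh-; so P(type AB, Rh-positive) = 1/4 × 1/2 = 1/8 per child.
All 3 independent: (1/8)^3 = 1/512.

1/512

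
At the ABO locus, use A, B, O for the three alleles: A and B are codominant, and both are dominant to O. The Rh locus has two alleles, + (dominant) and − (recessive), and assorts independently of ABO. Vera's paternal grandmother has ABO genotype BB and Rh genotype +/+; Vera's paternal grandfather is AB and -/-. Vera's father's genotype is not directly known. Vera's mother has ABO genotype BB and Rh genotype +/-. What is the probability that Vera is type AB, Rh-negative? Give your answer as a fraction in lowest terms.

1/16

Vera's father's ABO genotype from BB × AB: 1/2 AB, 1/2 BB.
Crossing each possibility with the mother BB and summing P(type AB): 1/2·1/2 + 1/2·0 = 1/4.
Similarly for Rh via the father's Rh distribution: P(Rh-) = 1/4.
Independent loci: 1/4 × 1/4 = 1/16.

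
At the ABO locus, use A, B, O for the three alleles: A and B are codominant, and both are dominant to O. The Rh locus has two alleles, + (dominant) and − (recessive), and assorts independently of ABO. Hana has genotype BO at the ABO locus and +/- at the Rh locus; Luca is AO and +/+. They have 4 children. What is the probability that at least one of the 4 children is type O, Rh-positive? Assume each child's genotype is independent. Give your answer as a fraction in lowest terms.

ABO cross BO × AO → 1/4 O, 1/4 A, 1/4 B, 1/4 AB.
Rh cross +/- × +/+ → 1 Rh+; so P(type O, Rh-positive) = 1/4 × 1 = 1/4 per child.
P(none) = (3/4)^4 = 81/256; P(at least one) = 1 − 81/256 = 175/256.

175/256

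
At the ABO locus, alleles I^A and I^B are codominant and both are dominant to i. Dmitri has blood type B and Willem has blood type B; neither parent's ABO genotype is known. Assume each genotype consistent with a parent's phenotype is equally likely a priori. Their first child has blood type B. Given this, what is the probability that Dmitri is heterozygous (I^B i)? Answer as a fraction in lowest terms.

7/15

Possible genotypes: Dmitri ∈ {I^B I^B, I^B i}; Willem ∈ {I^B I^B, I^B i}.
Weight each parental genotype pair by prior × P(type-B child):
  I^B I^B × I^B I^B: posterior weight 4/15.
  I^B I^B × I^B i: posterior weight 4/15.
  I^B i × I^B I^B: posterior weight 4/15.
  I^B i × I^B i: posterior weight 1/5.
Sum the posterior weight over pairs where Dmitri is I^B i: 7/15.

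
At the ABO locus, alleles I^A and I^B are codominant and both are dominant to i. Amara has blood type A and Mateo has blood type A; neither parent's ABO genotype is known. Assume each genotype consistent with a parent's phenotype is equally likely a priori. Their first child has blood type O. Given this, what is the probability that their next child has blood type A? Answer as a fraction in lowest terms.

3/4

Possible genotypes: Amara ∈ {I^A I^A, I^A i}; Mateo ∈ {I^A I^A, I^A i}.
Weight each parental genotype pair by prior × P(type-O child):
  I^A i × I^A i: posterior weight 1; P(next child type A) = 3/4.
Weighted sum = 3/4.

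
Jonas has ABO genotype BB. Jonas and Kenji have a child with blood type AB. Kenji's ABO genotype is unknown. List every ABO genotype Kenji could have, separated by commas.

For each candidate genotype of Kenji, check whether crossing it with BB can produce every observed child phenotype.
  AA → possible child types {AB} ✓
  AB → possible child types {B, AB} ✓
  AO → possible child types {B, AB} ✓
  BB → possible child types {B} ✗
  BO → possible child types {B} ✗
  OO → possible child types {B} ✗

AA, AB, AO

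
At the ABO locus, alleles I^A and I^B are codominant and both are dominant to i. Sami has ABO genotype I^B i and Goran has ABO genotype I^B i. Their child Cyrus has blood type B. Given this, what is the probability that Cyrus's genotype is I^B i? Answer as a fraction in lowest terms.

Cross I^B i × I^B i → 1/4 I^B I^B, 1/2 I^B i, 1/4 i i.
Type-B genotypes among offspring: I^B I^B (1/4), I^B i (1/2); total 3/4.
P(I^B i | type B) = (1/2) / (3/4) = 2/3.

2/3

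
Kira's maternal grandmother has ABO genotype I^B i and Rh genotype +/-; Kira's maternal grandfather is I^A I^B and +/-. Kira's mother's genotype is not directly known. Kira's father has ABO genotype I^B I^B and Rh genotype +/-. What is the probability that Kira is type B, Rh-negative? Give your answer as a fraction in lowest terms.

Kira's mother's ABO genotype from I^B i × I^A I^B: 1/4 I^A I^B, 1/4 I^A i, 1/4 I^B I^B, 1/4 I^B i.
Crossing each possibility with the father I^B I^B and summing P(type B): 1/4·1/2 + 1/4·1/2 + 1/4·1 + 1/4·1 = 3/4.
Similarly for Rh via the mother's Rh distribution: P(Rh-) = 1/4.
Independent loci: 3/4 × 1/4 = 3/16.

3/16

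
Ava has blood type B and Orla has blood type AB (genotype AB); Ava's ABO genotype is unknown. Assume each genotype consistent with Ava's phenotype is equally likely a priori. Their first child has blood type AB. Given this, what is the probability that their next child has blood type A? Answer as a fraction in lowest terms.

1/12

Possible genotypes: Ava ∈ {BB, BO}; Orla ∈ {AB}.
Weight each parental genotype pair by prior × P(type-AB child):
  BB × AB: posterior weight 2/3; P(next child type A) = 0.
  BO × AB: posterior weight 1/3; P(next child type A) = 1/4.
Weighted sum = 1/12.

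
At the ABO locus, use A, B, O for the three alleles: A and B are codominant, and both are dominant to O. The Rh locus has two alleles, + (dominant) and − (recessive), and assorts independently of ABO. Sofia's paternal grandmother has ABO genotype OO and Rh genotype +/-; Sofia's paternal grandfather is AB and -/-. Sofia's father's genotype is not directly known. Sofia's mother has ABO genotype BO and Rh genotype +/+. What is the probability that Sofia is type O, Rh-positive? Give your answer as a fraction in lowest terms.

1/4

Sofia's father's ABO genotype from OO × AB: 1/2 AO, 1/2 BO.
Crossing each possibility with the mother BO and summing P(type O): 1/2·1/4 + 1/2·1/4 = 1/4.
Similarly for Rh via the father's Rh distribution: P(Rh+) = 1.
Independent loci: 1/4 × 1 = 1/4.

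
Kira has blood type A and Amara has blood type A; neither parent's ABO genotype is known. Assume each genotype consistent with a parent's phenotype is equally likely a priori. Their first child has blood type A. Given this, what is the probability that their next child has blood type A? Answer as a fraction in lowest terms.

19/20

Possible genotypes: Kira ∈ {AA, AO}; Amara ∈ {AA, AO}.
Weight each parental genotype pair by prior × P(type-A child):
  AA × AA: posterior weight 4/15; P(next child type A) = 1.
  AA × AO: posterior weight 4/15; P(next child type A) = 1.
  AO × AA: posterior weight 4/15; P(next child type A) = 1.
  AO × AO: posterior weight 1/5; P(next child type A) = 3/4.
Weighted sum = 19/20.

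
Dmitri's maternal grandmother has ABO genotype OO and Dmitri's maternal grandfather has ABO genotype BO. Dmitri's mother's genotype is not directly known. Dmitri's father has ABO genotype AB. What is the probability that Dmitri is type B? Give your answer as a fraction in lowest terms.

1/2

Dmitri's mother's ABO genotype from OO × BO: 1/2 BO, 1/2 OO.
Crossing each possibility with the father AB and summing P(type B): 1/2·1/2 + 1/2·1/2 = 1/2.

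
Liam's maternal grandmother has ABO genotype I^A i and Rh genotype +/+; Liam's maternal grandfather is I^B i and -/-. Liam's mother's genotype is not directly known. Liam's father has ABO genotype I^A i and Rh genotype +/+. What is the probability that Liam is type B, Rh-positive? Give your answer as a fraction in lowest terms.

1/8

Liam's mother's ABO genotype from I^A i × I^B i: 1/4 I^A I^B, 1/4 I^A i, 1/4 I^B i, 1/4 i i.
Crossing each possibility with the father I^A i and summing P(type B): 1/4·1/4 + 1/4·0 + 1/4·1/4 + 1/4·0 = 1/8.
Similarly for Rh via the mother's Rh distribution: P(Rh+) = 1.
Independent loci: 1/8 × 1 = 1/8.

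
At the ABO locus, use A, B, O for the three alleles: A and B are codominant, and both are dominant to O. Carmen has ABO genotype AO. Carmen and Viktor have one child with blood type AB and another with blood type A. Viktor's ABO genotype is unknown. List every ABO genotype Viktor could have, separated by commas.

AB, BO

For each candidate genotype of Viktor, check whether crossing it with AO can produce every observed child phenotype.
  AA → possible child types {A} ✗
  AB → possible child types {A, B, AB} ✓
  AO → possible child types {O, A} ✗
  BB → possible child types {B, AB} ✗
  BO → possible child types {O, A, B, AB} ✓
  OO → possible child types {O, A} ✗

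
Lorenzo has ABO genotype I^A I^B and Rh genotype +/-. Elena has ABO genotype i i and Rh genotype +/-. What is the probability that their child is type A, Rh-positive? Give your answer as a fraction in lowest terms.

ABO cross I^A I^B × i i → offspring phenotypes: 1/2 A, 1/2 B.
Rh cross +/- × +/- → 3/4 Rh+, 1/4 Rh-.
Independent loci: P(type A, Rh-positive) = 1/2 × 3/4 = 3/8.

3/8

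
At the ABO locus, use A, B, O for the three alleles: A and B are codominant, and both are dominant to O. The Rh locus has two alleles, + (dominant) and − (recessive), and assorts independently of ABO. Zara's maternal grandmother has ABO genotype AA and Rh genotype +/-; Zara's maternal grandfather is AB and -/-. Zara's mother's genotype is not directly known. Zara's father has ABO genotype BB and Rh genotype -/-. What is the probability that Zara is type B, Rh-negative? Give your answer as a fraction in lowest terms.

Zara's mother's ABO genotype from AA × AB: 1/2 AA, 1/2 AB.
Crossing each possibility with the father BB and summing P(type B): 1/2·0 + 1/2·1/2 = 1/4.
Similarly for Rh via the mother's Rh distribution: P(Rh-) = 3/4.
Independent loci: 1/4 × 3/4 = 3/16.

3/16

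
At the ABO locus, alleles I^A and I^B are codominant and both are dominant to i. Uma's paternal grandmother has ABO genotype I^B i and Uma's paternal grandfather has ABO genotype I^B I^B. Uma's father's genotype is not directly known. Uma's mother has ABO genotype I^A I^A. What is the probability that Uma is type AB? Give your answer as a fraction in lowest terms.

Uma's father's ABO genotype from I^B i × I^B I^B: 1/2 I^B I^B, 1/2 I^B i.
Crossing each possibility with the mother I^A I^A and summing P(type AB): 1/2·1 + 1/2·1/2 = 3/4.

3/4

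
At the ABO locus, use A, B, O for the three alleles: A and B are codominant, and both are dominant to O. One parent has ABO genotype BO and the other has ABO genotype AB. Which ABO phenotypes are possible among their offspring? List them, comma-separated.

Gametes from BO × AB give offspring ABO genotypes AB, AO, BB, BO, i.e. phenotypes A, B, AB.

A, B, AB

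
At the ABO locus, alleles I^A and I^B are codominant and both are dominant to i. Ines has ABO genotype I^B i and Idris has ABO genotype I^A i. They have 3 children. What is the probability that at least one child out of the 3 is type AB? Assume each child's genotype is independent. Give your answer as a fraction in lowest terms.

37/64

ABO cross I^B i × I^A i → 1/4 O, 1/4 A, 1/4 B, 1/4 AB.
So P(type AB) = 1/4 per child.
P(none) = (3/4)^3 = 27/64; P(at least one) = 1 − 27/64 = 37/64.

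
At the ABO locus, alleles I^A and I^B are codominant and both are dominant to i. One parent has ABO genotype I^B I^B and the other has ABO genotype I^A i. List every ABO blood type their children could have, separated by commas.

Gametes from I^B I^B × I^A i give offspring ABO genotypes I^A I^B, I^B i, i.e. phenotypes B, AB.

B, AB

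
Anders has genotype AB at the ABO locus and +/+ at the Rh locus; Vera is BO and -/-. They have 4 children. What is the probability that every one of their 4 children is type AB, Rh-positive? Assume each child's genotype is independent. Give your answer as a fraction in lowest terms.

1/256

ABO cross AB × BO → 1/4 A, 1/2 B, 1/4 AB.
Rh cross +/+ × -/- → 1 Rh+; so P(type AB, Rh-positive) = 1/4 × 1 = 1/4 per child.
All 4 independent: (1/4)^4 = 1/256.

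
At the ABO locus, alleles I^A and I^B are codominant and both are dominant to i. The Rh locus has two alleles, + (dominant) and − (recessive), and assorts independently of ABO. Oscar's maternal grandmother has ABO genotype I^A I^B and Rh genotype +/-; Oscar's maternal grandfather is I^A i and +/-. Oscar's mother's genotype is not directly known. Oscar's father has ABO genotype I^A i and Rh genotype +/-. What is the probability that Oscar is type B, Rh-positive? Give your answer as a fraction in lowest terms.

Oscar's mother's ABO genotype from I^A I^B × I^A i: 1/4 I^A I^A, 1/4 I^A I^B, 1/4 I^A i, 1/4 I^B i.
Crossing each possibility with the father I^A i and summing P(type B): 1/4·0 + 1/4·1/4 + 1/4·0 + 1/4·1/4 = 1/8.
Similarly for Rh via the mother's Rh distribution: P(Rh+) = 3/4.
Independent loci: 1/8 × 3/4 = 3/32.

3/32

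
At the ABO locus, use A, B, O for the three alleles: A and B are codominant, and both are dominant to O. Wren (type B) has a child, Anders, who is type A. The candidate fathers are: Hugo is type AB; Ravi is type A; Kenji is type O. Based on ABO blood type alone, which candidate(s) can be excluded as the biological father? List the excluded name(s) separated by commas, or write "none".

Kenji

A candidate is excluded only if no genotype consistent with his phenotype could produce a type A child with a type B mother.
Kenji (type O): no genotype consistent with that phenotype can produce a type-A child with a type-B mother.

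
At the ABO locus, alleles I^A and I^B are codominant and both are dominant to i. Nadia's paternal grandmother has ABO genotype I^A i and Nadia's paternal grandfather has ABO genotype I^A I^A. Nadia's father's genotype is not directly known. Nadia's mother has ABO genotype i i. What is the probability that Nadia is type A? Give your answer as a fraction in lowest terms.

3/4

Nadia's father's ABO genotype from I^A i × I^A I^A: 1/2 I^A I^A, 1/2 I^A i.
Crossing each possibility with the mother i i and summing P(type A): 1/2·1 + 1/2·1/2 = 3/4.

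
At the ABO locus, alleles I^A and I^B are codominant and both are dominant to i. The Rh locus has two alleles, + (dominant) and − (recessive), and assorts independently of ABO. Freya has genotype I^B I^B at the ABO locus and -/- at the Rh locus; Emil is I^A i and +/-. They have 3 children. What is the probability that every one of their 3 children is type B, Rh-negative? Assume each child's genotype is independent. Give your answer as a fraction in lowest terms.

1/64

ABO cross I^B I^B × I^A i → 1/2 B, 1/2 AB.
Rh cross -/- × +/- → 1/2 Rh+, 1/2 Rh-; so P(type B, Rh-negative) = 1/2 × 1/2 = 1/4 per child.
All 3 independent: (1/4)^3 = 1/64.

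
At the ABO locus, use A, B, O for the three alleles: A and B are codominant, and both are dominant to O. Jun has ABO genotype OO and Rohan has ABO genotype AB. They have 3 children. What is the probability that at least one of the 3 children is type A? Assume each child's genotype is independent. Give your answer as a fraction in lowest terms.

ABO cross OO × AB → 1/2 A, 1/2 B.
So P(type A) = 1/2 per child.
P(none) = (1/2)^3 = 1/8; P(at least one) = 1 − 1/8 = 7/8.

7/8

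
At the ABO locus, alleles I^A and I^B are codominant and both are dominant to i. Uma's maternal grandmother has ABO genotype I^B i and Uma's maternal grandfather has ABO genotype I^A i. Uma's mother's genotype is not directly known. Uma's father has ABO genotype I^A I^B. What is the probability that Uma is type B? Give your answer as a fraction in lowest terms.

Uma's mother's ABO genotype from I^B i × I^A i: 1/4 I^A I^B, 1/4 I^A i, 1/4 I^B i, 1/4 i i.
Crossing each possibility with the father I^A I^B and summing P(type B): 1/4·1/4 + 1/4·1/4 + 1/4·1/2 + 1/4·1/2 = 3/8.

3/8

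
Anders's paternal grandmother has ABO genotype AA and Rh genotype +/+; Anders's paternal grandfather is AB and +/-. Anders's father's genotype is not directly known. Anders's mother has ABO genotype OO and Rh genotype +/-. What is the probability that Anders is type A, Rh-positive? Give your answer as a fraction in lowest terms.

21/32

Anders's father's ABO genotype from AA × AB: 1/2 AA, 1/2 AB.
Crossing each possibility with the mother OO and summing P(type A): 1/2·1 + 1/2·1/2 = 3/4.
Similarly for Rh via the father's Rh distribution: P(Rh+) = 7/8.
Independent loci: 3/4 × 7/8 = 21/32.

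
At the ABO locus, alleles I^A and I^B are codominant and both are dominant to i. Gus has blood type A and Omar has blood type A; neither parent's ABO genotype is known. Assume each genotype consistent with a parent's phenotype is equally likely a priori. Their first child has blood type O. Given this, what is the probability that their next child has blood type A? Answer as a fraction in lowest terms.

3/4

Possible genotypes: Gus ∈ {I^A I^A, I^A i}; Omar ∈ {I^A I^A, I^A i}.
Weight each parental genotype pair by prior × P(type-O child):
  I^A i × I^A i: posterior weight 1; P(next child type A) = 3/4.
Weighted sum = 3/4.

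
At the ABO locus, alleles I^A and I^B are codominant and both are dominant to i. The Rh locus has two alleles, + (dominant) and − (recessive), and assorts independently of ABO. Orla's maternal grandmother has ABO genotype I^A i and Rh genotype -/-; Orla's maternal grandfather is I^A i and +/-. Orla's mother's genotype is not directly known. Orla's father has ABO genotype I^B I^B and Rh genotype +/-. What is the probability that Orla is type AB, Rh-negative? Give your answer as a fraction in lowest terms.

Orla's mother's ABO genotype from I^A i × I^A i: 1/4 I^A I^A, 1/2 I^A i, 1/4 i i.
Crossing each possibility with the father I^B I^B and summing P(type AB): 1/4·1 + 1/2·1/2 + 1/4·0 = 1/2.
Similarly for Rh via the mother's Rh distribution: P(Rh-) = 3/8.
Independent loci: 1/2 × 3/8 = 3/16.

3/16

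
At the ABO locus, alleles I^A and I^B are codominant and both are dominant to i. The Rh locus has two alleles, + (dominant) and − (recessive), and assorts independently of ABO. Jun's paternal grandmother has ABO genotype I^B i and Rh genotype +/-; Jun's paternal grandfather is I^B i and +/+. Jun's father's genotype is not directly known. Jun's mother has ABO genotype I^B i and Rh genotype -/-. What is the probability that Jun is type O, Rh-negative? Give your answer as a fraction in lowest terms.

Jun's father's ABO genotype from I^B i × I^B i: 1/4 I^B I^B, 1/2 I^B i, 1/4 i i.
Crossing each possibility with the mother I^B i and summing P(type O): 1/4·0 + 1/2·1/4 + 1/4·1/2 = 1/4.
Similarly for Rh via the father's Rh distribution: P(Rh-) = 1/4.
Independent loci: 1/4 × 1/4 = 1/16.

1/16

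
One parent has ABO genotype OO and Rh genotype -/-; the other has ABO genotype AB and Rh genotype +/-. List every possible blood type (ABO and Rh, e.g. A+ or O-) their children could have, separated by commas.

Gametes from OO × AB give offspring ABO genotypes AO, BO, i.e. phenotypes A, B.
Rh cross -/- × +/- → phenotypes Rh+, Rh-.
Combining independently: A+, A-, B+, B-.

A+, A-, B+, B-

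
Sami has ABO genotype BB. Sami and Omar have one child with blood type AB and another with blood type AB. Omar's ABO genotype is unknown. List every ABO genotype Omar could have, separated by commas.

AA, AB, AO

For each candidate genotype of Omar, check whether crossing it with BB can produce every observed child phenotype.
  AA → possible child types {AB} ✓
  AB → possible child types {B, AB} ✓
  AO → possible child types {B, AB} ✓
  BB → possible child types {B} ✗
  BO → possible child types {B} ✗
  OO → possible child types {B} ✗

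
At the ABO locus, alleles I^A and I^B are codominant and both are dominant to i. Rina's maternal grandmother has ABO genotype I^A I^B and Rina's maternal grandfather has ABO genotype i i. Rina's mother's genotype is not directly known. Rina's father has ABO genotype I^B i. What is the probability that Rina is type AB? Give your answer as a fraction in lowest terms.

Rina's mother's ABO genotype from I^A I^B × i i: 1/2 I^A i, 1/2 I^B i.
Crossing each possibility with the father I^B i and summing P(type AB): 1/2·1/4 + 1/2·0 = 1/8.

1/8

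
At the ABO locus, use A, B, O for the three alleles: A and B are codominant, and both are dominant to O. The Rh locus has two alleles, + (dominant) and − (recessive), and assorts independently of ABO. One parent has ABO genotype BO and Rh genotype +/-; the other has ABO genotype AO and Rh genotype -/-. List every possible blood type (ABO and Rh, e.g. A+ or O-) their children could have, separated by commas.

O+, O-, A+, A-, B+, B-, AB+, AB-

Gametes from BO × AO give offspring ABO genotypes AB, AO, BO, OO, i.e. phenotypes O, A, B, AB.
Rh cross +/- × -/- → phenotypes Rh+, Rh-.
Combining independently: O+, O-, A+, A-, B+, B-, AB+, AB-.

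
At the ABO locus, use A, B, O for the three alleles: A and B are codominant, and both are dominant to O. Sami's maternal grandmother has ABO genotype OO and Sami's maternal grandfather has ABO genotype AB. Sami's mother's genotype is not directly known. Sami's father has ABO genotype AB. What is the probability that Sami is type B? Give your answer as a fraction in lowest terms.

3/8

Sami's mother's ABO genotype from OO × AB: 1/2 AO, 1/2 BO.
Crossing each possibility with the father AB and summing P(type B): 1/2·1/4 + 1/2·1/2 = 3/8.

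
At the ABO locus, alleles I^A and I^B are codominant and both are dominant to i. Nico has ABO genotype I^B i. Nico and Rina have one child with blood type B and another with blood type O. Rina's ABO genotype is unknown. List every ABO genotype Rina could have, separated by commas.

I^A i, I^B i, i i

For each candidate genotype of Rina, check whether crossing it with I^B i can produce every observed child phenotype.
  I^A I^A → possible child types {A, AB} ✗
  I^A I^B → possible child types {A, B, AB} ✗
  I^A i → possible child types {O, A, B, AB} ✓
  I^B I^B → possible child types {B} ✗
  I^B i → possible child types {O, B} ✓
  i i → possible child types {O, B} ✓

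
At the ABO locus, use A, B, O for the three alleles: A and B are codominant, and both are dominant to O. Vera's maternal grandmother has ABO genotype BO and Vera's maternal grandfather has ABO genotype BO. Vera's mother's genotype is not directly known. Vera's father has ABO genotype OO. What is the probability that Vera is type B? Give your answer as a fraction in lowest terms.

1/2

Vera's mother's ABO genotype from BO × BO: 1/4 BB, 1/2 BO, 1/4 OO.
Crossing each possibility with the father OO and summing P(type B): 1/4·1 + 1/2·1/2 + 1/4·0 = 1/2.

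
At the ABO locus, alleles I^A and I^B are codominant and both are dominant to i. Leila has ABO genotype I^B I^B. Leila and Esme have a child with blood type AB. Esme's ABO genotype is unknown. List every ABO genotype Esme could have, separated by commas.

I^A I^A, I^A I^B, I^A i

For each candidate genotype of Esme, check whether crossing it with I^B I^B can produce every observed child phenotype.
  I^A I^A → possible child types {AB} ✓
  I^A I^B → possible child types {B, AB} ✓
  I^A i → possible child types {B, AB} ✓
  I^B I^B → possible child types {B} ✗
  I^B i → possible child types {B} ✗
  i i → possible child types {B} ✗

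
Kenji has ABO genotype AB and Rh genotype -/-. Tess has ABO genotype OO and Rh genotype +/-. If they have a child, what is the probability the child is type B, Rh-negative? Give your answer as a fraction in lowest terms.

ABO cross AB × OO → offspring phenotypes: 1/2 A, 1/2 B.
Rh cross -/- × +/- → 1/2 Rh+, 1/2 Rh-.
Independent loci: P(type B, Rh-negative) = 1/2 × 1/2 = 1/4.

1/4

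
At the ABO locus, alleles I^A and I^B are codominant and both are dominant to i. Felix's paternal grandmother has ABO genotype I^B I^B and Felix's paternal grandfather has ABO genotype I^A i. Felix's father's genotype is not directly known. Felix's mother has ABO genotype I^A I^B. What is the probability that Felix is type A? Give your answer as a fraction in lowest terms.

Felix's father's ABO genotype from I^B I^B × I^A i: 1/2 I^A I^B, 1/2 I^B i.
Crossing each possibility with the mother I^A I^B and summing P(type A): 1/2·1/4 + 1/2·1/4 = 1/4.

1/4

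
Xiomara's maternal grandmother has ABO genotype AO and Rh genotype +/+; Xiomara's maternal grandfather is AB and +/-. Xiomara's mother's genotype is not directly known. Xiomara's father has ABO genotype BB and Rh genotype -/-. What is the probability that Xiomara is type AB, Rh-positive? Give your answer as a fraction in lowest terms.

Xiomara's mother's ABO genotype from AO × AB: 1/4 AA, 1/4 AB, 1/4 AO, 1/4 BO.
Crossing each possibility with the father BB and summing P(type AB): 1/4·1 + 1/4·1/2 + 1/4·1/2 + 1/4·0 = 1/2.
Similarly for Rh via the mother's Rh distribution: P(Rh+) = 3/4.
Independent loci: 1/2 × 3/4 = 3/8.

3/8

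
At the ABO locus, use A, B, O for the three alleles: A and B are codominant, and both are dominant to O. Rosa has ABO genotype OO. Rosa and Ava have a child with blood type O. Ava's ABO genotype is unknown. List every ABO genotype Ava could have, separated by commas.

For each candidate genotype of Ava, check whether crossing it with OO can produce every observed child phenotype.
  AA → possible child types {A} ✗
  AB → possible child types {A, B} ✗
  AO → possible child types {O, A} ✓
  BB → possible child types {B} ✗
  BO → possible child types {O, B} ✓
  OO → possible child types {O} ✓

AO, BO, OO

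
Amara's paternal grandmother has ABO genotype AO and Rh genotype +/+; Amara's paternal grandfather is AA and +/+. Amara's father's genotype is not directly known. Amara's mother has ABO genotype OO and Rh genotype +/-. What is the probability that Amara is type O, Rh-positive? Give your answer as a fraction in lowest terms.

1/4

Amara's father's ABO genotype from AO × AA: 1/2 AA, 1/2 AO.
Crossing each possibility with the mother OO and summing P(type O): 1/2·0 + 1/2·1/2 = 1/4.
Similarly for Rh via the father's Rh distribution: P(Rh+) = 1.
Independent loci: 1/4 × 1 = 1/4.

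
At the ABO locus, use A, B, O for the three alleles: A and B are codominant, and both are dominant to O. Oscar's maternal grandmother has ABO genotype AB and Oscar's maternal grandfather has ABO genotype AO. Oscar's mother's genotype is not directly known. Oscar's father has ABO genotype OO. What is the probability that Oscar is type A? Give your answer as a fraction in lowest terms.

Oscar's mother's ABO genotype from AB × AO: 1/4 AA, 1/4 AB, 1/4 AO, 1/4 BO.
Crossing each possibility with the father OO and summing P(type A): 1/4·1 + 1/4·1/2 + 1/4·1/2 + 1/4·0 = 1/2.

1/2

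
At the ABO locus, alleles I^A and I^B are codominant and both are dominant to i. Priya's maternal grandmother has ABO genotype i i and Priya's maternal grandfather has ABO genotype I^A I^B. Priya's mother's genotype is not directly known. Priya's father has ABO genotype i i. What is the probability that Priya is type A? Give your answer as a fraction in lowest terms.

Priya's mother's ABO genotype from i i × I^A I^B: 1/2 I^A i, 1/2 I^B i.
Crossing each possibility with the father i i and summing P(type A): 1/2·1/2 + 1/2·0 = 1/4.

1/4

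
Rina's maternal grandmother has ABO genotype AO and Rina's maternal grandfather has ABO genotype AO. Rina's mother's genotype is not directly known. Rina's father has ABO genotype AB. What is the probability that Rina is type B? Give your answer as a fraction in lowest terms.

1/4

Rina's mother's ABO genotype from AO × AO: 1/4 AA, 1/2 AO, 1/4 OO.
Crossing each possibility with the father AB and summing P(type B): 1/4·0 + 1/2·1/4 + 1/4·1/2 = 1/4.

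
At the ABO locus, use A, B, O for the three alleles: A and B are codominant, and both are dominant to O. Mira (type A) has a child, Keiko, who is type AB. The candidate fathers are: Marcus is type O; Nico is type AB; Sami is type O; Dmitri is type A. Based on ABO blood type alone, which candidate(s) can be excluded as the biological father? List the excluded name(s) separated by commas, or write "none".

A candidate is excluded only if no genotype consistent with his phenotype could produce a type AB child with a type A mother.
Marcus (type O): no genotype consistent with that phenotype can produce a type-AB child with a type-A mother.
Sami (type O): no genotype consistent with that phenotype can produce a type-AB child with a type-A mother.
Dmitri (type A): no genotype consistent with that phenotype can produce a type-AB child with a type-A mother.

Marcus, Sami, Dmitri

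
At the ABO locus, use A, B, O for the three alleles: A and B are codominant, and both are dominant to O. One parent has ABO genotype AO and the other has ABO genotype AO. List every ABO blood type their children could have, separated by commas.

Gametes from AO × AO give offspring ABO genotypes AA, AO, OO, i.e. phenotypes O, A.

O, A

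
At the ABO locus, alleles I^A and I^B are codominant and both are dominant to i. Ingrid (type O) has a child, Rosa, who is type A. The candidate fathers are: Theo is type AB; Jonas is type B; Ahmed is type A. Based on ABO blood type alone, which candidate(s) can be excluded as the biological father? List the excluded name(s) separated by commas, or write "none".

Jonas

A candidate is excluded only if no genotype consistent with his phenotype could produce a type A child with a type O mother.
Jonas (type B): no genotype consistent with that phenotype can produce a type-A child with a type-O mother.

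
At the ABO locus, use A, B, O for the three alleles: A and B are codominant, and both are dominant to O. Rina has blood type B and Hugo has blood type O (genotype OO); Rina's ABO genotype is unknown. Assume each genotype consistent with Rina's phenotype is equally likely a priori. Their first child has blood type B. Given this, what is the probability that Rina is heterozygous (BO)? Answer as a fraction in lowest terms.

Possible genotypes: Rina ∈ {BB, BO}; Hugo ∈ {OO}.
Weight each parental genotype pair by prior × P(type-B child):
  BB × OO: posterior weight 2/3.
  BO × OO: posterior weight 1/3.
Sum the posterior weight over pairs where Rina is BO: 1/3.

1/3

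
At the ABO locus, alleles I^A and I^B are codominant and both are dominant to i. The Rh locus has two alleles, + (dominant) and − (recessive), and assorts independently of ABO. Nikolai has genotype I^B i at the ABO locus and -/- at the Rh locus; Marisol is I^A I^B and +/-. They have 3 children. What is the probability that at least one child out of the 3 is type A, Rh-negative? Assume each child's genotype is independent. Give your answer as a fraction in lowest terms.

169/512

ABO cross I^B i × I^A I^B → 1/4 A, 1/2 B, 1/4 AB.
Rh cross -/- × +/- → 1/2 Rh+, 1/2 Rh-; so P(type A, Rh-negative) = 1/4 × 1/2 = 1/8 per child.
P(none) = (7/8)^3 = 343/512; P(at least one) = 1 − 343/512 = 169/512.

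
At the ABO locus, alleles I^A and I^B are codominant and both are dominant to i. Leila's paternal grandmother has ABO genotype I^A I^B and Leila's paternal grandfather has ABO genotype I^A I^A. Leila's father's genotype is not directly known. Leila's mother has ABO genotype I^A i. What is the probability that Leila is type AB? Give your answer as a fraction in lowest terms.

Leila's father's ABO genotype from I^A I^B × I^A I^A: 1/2 I^A I^A, 1/2 I^A I^B.
Crossing each possibility with the mother I^A i and summing P(type AB): 1/2·0 + 1/2·1/4 = 1/8.

1/8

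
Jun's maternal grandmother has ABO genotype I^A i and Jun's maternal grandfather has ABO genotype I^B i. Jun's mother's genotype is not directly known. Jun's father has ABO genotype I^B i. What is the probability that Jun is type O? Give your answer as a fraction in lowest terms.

1/4

Jun's mother's ABO genotype from I^A i × I^B i: 1/4 I^A I^B, 1/4 I^A i, 1/4 I^B i, 1/4 i i.
Crossing each possibility with the father I^B i and summing P(type O): 1/4·0 + 1/4·1/4 + 1/4·1/4 + 1/4·1/2 = 1/4.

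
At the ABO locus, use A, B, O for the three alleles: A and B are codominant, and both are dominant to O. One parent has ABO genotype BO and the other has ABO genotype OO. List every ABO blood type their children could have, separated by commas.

Gametes from BO × OO give offspring ABO genotypes BO, OO, i.e. phenotypes O, B.

O, B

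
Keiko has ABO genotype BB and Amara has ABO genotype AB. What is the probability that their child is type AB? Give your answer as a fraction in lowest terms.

1/2

ABO cross BB × AB → offspring phenotypes: 1/2 B, 1/2 AB.
So P(type AB) = 1/2.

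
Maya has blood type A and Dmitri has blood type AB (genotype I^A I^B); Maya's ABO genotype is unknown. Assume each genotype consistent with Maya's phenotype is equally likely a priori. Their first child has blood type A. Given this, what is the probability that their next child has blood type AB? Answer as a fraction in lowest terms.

3/8

Possible genotypes: Maya ∈ {I^A I^A, I^A i}; Dmitri ∈ {I^A I^B}.
Weight each parental genotype pair by prior × P(type-A child):
  I^A I^A × I^A I^B: posterior weight 1/2; P(next child type AB) = 1/2.
  I^A i × I^A I^B: posterior weight 1/2; P(next child type AB) = 1/4.
Weighted sum = 3/8.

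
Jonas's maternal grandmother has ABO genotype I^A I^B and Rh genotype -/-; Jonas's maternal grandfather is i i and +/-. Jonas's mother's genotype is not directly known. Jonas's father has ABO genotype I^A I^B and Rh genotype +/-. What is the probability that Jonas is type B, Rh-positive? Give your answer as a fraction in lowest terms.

Jonas's mother's ABO genotype from I^A I^B × i i: 1/2 I^A i, 1/2 I^B i.
Crossing each possibility with the father I^A I^B and summing P(type B): 1/2·1/4 + 1/2·1/2 = 3/8.
Similarly for Rh via the mother's Rh distribution: P(Rh+) = 5/8.
Independent loci: 3/8 × 5/8 = 15/64.

15/64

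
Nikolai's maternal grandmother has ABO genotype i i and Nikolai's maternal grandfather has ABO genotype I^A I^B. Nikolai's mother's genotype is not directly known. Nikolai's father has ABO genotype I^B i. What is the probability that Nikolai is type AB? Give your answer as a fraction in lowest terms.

1/8

Nikolai's mother's ABO genotype from i i × I^A I^B: 1/2 I^A i, 1/2 I^B i.
Crossing each possibility with the father I^B i and summing P(type AB): 1/2·1/4 + 1/2·0 = 1/8.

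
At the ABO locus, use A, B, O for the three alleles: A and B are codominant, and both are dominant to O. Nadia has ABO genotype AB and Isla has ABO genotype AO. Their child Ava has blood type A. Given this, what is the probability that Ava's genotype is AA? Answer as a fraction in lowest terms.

1/2

Cross AB × AO → 1/4 AA, 1/4 AB, 1/4 AO, 1/4 BO.
Type-A genotypes among offspring: AA (1/4), AO (1/4); total 1/2.
P(AA | type A) = (1/4) / (1/2) = 1/2.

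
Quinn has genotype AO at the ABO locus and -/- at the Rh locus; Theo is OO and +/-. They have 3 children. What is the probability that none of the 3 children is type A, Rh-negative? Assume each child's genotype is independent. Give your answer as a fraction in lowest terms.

ABO cross AO × OO → 1/2 O, 1/2 A.
Rh cross -/- × +/- → 1/2 Rh+, 1/2 Rh-; so P(type A, Rh-negative) = 1/2 × 1/2 = 1/4 per child.
P(not type A, Rh-negative) = 3/4 for one child; (3/4)^3 = 27/64.

27/64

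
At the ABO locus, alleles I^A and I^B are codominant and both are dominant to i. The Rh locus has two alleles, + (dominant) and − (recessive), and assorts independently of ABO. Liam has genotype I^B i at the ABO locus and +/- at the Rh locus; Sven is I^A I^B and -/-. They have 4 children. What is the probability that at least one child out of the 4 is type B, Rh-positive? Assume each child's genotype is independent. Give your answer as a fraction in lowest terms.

ABO cross I^B i × I^A I^B → 1/4 A, 1/2 B, 1/4 AB.
Rh cross +/- × -/- → 1/2 Rh+, 1/2 Rh-; so P(type B, Rh-positive) = 1/2 × 1/2 = 1/4 per child.
P(none) = (3/4)^4 = 81/256; P(at least one) = 1 − 81/256 = 175/256.

175/256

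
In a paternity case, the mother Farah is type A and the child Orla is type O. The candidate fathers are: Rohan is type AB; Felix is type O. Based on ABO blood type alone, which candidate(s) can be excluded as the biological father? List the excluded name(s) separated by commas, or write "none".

A candidate is excluded only if no genotype consistent with his phenotype could produce a type O child with a type A mother.
Rohan (type AB): no genotype consistent with that phenotype can produce a type-O child with a type-A mother.

Rohan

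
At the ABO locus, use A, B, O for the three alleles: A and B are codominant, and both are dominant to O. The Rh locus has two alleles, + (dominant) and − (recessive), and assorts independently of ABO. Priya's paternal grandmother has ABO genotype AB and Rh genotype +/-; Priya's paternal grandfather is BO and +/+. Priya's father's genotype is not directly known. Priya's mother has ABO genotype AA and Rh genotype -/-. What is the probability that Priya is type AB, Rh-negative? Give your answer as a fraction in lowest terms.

1/8

Priya's father's ABO genotype from AB × BO: 1/4 AB, 1/4 AO, 1/4 BB, 1/4 BO.
Crossing each possibility with the mother AA and summing P(type AB): 1/4·1/2 + 1/4·0 + 1/4·1 + 1/4·1/2 = 1/2.
Similarly for Rh via the father's Rh distribution: P(Rh-) = 1/4.
Independent loci: 1/2 × 1/4 = 1/8.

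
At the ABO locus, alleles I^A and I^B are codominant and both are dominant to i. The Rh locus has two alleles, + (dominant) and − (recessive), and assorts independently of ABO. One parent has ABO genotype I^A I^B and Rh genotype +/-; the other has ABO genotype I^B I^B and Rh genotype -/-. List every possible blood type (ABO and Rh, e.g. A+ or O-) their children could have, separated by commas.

B+, B-, AB+, AB-

Gametes from I^A I^B × I^B I^B give offspring ABO genotypes I^A I^B, I^B I^B, i.e. phenotypes B, AB.
Rh cross +/- × -/- → phenotypes Rh+, Rh-.
Combining independently: B+, B-, AB+, AB-.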